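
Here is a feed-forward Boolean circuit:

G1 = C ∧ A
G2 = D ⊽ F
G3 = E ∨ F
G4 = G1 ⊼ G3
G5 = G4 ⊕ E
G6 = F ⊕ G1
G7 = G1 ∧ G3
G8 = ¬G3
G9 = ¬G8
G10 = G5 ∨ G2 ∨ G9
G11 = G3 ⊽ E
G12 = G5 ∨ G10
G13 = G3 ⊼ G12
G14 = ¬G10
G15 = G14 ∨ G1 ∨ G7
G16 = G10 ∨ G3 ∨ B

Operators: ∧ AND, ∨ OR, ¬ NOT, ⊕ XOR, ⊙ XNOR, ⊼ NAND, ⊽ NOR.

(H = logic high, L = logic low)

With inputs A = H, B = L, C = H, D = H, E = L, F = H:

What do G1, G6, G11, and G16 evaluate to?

G1 = H, G6 = L, G11 = L, G16 = H

G1 = C AND A = H AND H = H
G2 = D NOR F = H NOR H = L
G3 = E OR F = L OR H = H
G4 = G1 NAND G3 = H NAND H = L
G5 = G4 XOR E = L XOR L = L
G6 = F XOR G1 = H XOR H = L
G8 = NOT G3 = NOT H = L
G9 = NOT G8 = NOT L = H
G10 = G5 OR G2 OR G9 = L OR L OR H = H
G11 = G3 NOR E = H NOR L = L
G16 = G10 OR G3 OR B = H OR H OR L = H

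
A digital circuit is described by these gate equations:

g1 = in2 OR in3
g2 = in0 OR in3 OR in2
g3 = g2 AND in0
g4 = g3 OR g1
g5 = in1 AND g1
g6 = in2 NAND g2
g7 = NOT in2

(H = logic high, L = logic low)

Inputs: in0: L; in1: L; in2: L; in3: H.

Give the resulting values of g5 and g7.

g1 = in2 OR in3 = L OR H = H
g5 = in1 AND g1 = L AND H = L
g7 = NOT in2 = NOT L = H

g5 = L; g7 = H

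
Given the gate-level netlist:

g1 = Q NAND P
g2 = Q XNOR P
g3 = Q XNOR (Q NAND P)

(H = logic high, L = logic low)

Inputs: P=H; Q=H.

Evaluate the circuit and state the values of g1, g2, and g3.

g1 = H NAND H = L
g2 = H XNOR H = H
g3 = H XNOR (H NAND H) = L

g1 = L, g2 = H, g3 = L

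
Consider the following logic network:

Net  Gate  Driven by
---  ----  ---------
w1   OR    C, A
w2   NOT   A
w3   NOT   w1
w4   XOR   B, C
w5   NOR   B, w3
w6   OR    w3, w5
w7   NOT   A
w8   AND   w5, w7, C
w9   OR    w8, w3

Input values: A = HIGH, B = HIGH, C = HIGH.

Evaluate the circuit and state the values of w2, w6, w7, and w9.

w1 = C OR A = HIGH OR HIGH = HIGH
w2 = NOT A = NOT HIGH = LOW
w3 = NOT w1 = NOT HIGH = LOW
w5 = B NOR w3 = HIGH NOR LOW = LOW
w6 = w3 OR w5 = LOW OR LOW = LOW
w7 = NOT A = NOT HIGH = LOW
w8 = w5 AND w7 AND C = LOW AND LOW AND HIGH = LOW
w9 = w8 OR w3 = LOW OR LOW = LOW

w2 = LOW, w6 = LOW, w7 = LOW, w9 = LOW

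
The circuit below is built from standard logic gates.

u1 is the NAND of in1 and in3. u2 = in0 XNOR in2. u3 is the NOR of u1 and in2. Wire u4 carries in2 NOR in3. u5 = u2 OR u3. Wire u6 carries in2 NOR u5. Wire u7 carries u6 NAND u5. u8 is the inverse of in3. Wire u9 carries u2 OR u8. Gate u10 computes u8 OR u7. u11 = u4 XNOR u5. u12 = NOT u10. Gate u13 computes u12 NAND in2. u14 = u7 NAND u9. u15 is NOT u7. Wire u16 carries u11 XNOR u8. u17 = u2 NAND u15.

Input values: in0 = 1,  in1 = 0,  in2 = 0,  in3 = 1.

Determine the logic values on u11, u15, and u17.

u11 = 1, u15 = 0, u17 = 1

u1 = in1 NAND in3 = 0 NAND 1 = 1
u2 = in0 XNOR in2 = 1 XNOR 0 = 0
u3 = u1 NOR in2 = 1 NOR 0 = 0
u4 = in2 NOR in3 = 0 NOR 1 = 0
u5 = u2 OR u3 = 0 OR 0 = 0
u6 = in2 NOR u5 = 0 NOR 0 = 1
u7 = u6 NAND u5 = 1 NAND 0 = 1
u11 = u4 XNOR u5 = 0 XNOR 0 = 1
u15 = NOT u7 = NOT 1 = 0
u17 = u2 NAND u15 = 0 NAND 0 = 1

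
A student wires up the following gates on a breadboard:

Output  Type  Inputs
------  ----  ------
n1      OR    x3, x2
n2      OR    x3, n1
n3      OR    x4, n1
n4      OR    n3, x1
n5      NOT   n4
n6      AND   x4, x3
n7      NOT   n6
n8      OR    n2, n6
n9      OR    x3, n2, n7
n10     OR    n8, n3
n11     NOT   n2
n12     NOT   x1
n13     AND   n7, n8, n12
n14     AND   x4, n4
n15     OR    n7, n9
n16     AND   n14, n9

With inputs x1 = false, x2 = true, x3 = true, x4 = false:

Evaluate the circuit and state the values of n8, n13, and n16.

n8 = true, n13 = true, n16 = false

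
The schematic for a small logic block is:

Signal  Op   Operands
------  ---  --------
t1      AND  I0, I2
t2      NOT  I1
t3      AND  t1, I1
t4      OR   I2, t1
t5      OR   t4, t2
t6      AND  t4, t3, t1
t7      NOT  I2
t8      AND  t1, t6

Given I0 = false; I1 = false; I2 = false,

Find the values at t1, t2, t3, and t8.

t1 = false; t2 = true; t3 = false; t8 = false

t1 = I0 AND I2 = false AND false = false
t2 = NOT I1 = NOT false = true
t3 = t1 AND I1 = false AND false = false
t4 = I2 OR t1 = false OR false = false
t6 = t4 AND t3 AND t1 = false AND false AND false = false
t8 = t1 AND t6 = false AND false = false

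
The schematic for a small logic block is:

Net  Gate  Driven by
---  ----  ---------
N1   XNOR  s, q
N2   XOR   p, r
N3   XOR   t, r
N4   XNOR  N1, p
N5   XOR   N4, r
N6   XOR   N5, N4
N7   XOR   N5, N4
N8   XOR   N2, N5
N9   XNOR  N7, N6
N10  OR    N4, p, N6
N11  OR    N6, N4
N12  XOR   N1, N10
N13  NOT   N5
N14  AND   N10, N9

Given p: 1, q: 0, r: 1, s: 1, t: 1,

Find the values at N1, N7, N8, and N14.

N1 = 0  N7 = 1  N8 = 1  N14 = 1

N1 = s XNOR q = 1 XNOR 0 = 0
N2 = p XOR r = 1 XOR 1 = 0
N4 = N1 XNOR p = 0 XNOR 1 = 0
N5 = N4 XOR r = 0 XOR 1 = 1
N6 = N5 XOR N4 = 1 XOR 0 = 1
N7 = N5 XOR N4 = 1 XOR 0 = 1
N8 = N2 XOR N5 = 0 XOR 1 = 1
N9 = N7 XNOR N6 = 1 XNOR 1 = 1
N10 = N4 OR p OR N6 = 0 OR 1 OR 1 = 1
N14 = N10 AND N9 = 1 AND 1 = 1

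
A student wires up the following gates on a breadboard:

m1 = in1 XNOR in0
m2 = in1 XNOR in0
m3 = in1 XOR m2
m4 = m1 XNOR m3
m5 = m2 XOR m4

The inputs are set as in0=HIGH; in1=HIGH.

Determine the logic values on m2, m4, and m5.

m2 = HIGH, m4 = LOW, m5 = HIGH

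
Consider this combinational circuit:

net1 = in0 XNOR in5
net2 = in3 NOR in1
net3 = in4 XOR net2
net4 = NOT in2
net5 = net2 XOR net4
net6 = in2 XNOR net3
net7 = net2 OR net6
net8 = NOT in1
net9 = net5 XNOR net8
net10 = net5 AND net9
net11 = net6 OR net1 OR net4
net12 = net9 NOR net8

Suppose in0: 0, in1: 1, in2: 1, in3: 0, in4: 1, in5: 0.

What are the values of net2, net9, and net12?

net2 = 0  net9 = 1  net12 = 0

net2 = in3 NOR in1 = 0 NOR 1 = 0
net4 = NOT in2 = NOT 1 = 0
net5 = net2 XOR net4 = 0 XOR 0 = 0
net8 = NOT in1 = NOT 1 = 0
net9 = net5 XNOR net8 = 0 XNOR 0 = 1
net12 = net9 NOR net8 = 1 NOR 0 = 0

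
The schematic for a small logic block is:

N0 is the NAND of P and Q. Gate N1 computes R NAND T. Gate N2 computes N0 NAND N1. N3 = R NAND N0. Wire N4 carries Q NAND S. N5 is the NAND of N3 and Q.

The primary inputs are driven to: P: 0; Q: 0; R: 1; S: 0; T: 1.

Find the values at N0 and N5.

N0 = 1  N5 = 1

N0 = P NAND Q = 0 NAND 0 = 1
N3 = R NAND N0 = 1 NAND 1 = 0
N5 = N3 NAND Q = 0 NAND 0 = 1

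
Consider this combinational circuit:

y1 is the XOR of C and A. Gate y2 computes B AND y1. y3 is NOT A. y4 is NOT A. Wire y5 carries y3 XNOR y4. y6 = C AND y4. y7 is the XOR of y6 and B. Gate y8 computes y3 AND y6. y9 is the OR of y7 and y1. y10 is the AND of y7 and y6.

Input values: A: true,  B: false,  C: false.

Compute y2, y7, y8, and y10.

y2 = false; y7 = false; y8 = false; y10 = false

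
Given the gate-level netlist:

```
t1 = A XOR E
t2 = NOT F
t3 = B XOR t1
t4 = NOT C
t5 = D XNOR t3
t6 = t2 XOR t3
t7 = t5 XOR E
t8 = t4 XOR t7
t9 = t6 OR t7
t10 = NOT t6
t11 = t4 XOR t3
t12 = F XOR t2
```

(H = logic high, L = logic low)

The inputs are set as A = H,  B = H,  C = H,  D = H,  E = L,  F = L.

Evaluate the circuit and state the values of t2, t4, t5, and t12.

t2 = H, t4 = L, t5 = L, t12 = H

t1 = A XOR E = H XOR L = H
t2 = NOT F = NOT L = H
t3 = B XOR t1 = H XOR H = L
t4 = NOT C = NOT H = L
t5 = D XNOR t3 = H XNOR L = L
t12 = F XOR t2 = L XOR H = H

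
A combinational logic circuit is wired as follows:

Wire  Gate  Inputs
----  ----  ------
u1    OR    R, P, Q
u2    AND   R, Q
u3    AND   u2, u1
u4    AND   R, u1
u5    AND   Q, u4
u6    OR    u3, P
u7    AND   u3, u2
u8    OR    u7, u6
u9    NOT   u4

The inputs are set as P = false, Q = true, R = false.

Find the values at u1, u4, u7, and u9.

u1 = true  u4 = false  u7 = false  u9 = true

u1 = R OR P OR Q = false OR false OR true = true
u2 = R AND Q = false AND true = false
u3 = u2 AND u1 = false AND true = false
u4 = R AND u1 = false AND true = false
u7 = u3 AND u2 = false AND false = false
u9 = NOT u4 = NOT false = true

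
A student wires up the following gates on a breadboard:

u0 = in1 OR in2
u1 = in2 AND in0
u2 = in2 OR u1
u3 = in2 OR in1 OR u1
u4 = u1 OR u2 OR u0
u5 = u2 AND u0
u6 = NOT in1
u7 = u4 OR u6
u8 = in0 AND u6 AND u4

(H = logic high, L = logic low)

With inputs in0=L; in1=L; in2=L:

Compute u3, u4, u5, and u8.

u3 = L; u4 = L; u5 = L; u8 = L

u0 = in1 OR in2 = L OR L = L
u1 = in2 AND in0 = L AND L = L
u2 = in2 OR u1 = L OR L = L
u3 = in2 OR in1 OR u1 = L OR L OR L = L
u4 = u1 OR u2 OR u0 = L OR L OR L = L
u5 = u2 AND u0 = L AND L = L
u6 = NOT in1 = NOT L = H
u8 = in0 AND u6 AND u4 = L AND H AND L = L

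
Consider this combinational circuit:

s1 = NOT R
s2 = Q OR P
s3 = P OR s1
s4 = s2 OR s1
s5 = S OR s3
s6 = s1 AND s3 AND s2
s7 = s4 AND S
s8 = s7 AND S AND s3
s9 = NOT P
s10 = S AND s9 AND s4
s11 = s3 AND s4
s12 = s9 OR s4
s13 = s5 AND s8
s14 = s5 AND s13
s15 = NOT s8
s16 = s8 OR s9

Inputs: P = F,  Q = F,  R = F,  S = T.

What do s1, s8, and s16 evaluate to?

s1 = NOT R = NOT F = T
s2 = Q OR P = F OR F = F
s3 = P OR s1 = F OR T = T
s4 = s2 OR s1 = F OR T = T
s7 = s4 AND S = T AND T = T
s8 = s7 AND S AND s3 = T AND T AND T = T
s9 = NOT P = NOT F = T
s16 = s8 OR s9 = T OR T = T

s1 = T; s8 = T; s16 = T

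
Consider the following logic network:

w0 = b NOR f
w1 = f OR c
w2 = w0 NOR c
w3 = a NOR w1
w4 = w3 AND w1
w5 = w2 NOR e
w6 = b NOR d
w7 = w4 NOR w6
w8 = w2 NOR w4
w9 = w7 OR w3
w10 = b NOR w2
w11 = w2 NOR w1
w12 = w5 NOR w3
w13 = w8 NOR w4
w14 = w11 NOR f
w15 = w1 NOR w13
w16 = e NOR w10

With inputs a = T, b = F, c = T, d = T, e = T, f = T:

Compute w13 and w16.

w0 = b NOR f = F NOR T = F
w1 = f OR c = T OR T = T
w2 = w0 NOR c = F NOR T = F
w3 = a NOR w1 = T NOR T = F
w4 = w3 AND w1 = F AND T = F
w8 = w2 NOR w4 = F NOR F = T
w10 = b NOR w2 = F NOR F = T
w13 = w8 NOR w4 = T NOR F = F
w16 = e NOR w10 = T NOR T = F

w13 = F, w16 = F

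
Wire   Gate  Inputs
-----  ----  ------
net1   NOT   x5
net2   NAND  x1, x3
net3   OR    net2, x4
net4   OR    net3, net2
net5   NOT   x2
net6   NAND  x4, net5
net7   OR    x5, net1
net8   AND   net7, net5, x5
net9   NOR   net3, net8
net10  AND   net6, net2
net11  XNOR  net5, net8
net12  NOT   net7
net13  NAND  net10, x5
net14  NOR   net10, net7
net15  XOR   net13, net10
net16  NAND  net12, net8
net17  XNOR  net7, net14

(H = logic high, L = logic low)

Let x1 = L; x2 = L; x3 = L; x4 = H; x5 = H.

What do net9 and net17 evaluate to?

net1 = NOT x5 = NOT H = L
net2 = x1 NAND x3 = L NAND L = H
net3 = net2 OR x4 = H OR H = H
net5 = NOT x2 = NOT L = H
net6 = x4 NAND net5 = H NAND H = L
net7 = x5 OR net1 = H OR L = H
net8 = net7 AND net5 AND x5 = H AND H AND H = H
net9 = net3 NOR net8 = H NOR H = L
net10 = net6 AND net2 = L AND H = L
net14 = net10 NOR net7 = L NOR H = L
net17 = net7 XNOR net14 = H XNOR L = L

net9 = L  net17 = L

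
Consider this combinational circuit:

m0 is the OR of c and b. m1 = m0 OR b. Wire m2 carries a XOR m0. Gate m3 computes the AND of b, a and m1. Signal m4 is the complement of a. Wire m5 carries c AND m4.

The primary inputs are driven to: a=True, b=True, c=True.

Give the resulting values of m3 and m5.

m3 = True, m5 = False

m0 = c OR b = True OR True = True
m1 = m0 OR b = True OR True = True
m3 = b AND a AND m1 = True AND True AND True = True
m4 = NOT a = NOT True = False
m5 = c AND m4 = True AND False = False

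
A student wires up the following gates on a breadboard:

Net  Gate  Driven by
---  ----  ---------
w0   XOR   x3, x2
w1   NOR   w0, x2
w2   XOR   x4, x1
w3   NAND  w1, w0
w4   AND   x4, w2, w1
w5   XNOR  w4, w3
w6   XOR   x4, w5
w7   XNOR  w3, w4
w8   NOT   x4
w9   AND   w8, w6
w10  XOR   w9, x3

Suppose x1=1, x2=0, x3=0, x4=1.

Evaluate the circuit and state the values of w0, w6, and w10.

w0 = x3 XOR x2 = 0 XOR 0 = 0
w1 = w0 NOR x2 = 0 NOR 0 = 1
w2 = x4 XOR x1 = 1 XOR 1 = 0
w3 = w1 NAND w0 = 1 NAND 0 = 1
w4 = x4 AND w2 AND w1 = 1 AND 0 AND 1 = 0
w5 = w4 XNOR w3 = 0 XNOR 1 = 0
w6 = x4 XOR w5 = 1 XOR 0 = 1
w8 = NOT x4 = NOT 1 = 0
w9 = w8 AND w6 = 0 AND 1 = 0
w10 = w9 XOR x3 = 0 XOR 0 = 0

w0 = 0, w6 = 1, w10 = 0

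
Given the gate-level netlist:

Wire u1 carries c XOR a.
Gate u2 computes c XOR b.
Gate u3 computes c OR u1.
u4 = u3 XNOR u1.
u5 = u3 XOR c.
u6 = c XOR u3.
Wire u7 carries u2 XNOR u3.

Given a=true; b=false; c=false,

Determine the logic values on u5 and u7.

u1 = c XOR a = false XOR true = true
u2 = c XOR b = false XOR false = false
u3 = c OR u1 = false OR true = true
u5 = u3 XOR c = true XOR false = true
u7 = u2 XNOR u3 = false XNOR true = false

u5 = true, u7 = false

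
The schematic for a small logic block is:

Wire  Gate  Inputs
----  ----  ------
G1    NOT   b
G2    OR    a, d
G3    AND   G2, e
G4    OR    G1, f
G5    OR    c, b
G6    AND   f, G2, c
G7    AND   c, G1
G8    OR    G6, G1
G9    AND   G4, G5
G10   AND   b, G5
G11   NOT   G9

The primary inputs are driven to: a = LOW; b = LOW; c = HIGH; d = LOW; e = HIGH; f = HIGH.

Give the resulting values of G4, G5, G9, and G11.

G4 = HIGH, G5 = HIGH, G9 = HIGH, G11 = LOW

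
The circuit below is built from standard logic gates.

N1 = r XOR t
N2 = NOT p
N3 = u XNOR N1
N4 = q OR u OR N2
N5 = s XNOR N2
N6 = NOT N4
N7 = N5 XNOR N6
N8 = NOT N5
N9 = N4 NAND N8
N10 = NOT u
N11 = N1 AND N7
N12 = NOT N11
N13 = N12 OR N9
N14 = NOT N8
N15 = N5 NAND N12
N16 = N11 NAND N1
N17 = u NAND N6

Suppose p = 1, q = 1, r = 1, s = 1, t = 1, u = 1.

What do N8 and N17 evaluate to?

N8 = 1, N17 = 1

N2 = NOT p = NOT 1 = 0
N4 = q OR u OR N2 = 1 OR 1 OR 0 = 1
N5 = s XNOR N2 = 1 XNOR 0 = 0
N6 = NOT N4 = NOT 1 = 0
N8 = NOT N5 = NOT 0 = 1
N17 = u NAND N6 = 1 NAND 0 = 1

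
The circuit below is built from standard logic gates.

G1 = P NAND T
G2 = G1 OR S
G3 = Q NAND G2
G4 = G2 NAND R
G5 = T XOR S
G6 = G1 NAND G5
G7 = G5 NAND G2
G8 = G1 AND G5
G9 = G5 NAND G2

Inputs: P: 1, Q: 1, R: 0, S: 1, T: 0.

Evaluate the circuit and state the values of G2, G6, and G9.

G2 = 1, G6 = 0, G9 = 0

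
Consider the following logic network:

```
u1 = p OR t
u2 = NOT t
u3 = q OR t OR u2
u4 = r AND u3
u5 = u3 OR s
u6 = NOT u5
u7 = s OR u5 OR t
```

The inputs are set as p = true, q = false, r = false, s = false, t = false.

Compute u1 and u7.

u1 = true, u7 = true

u1 = p OR t = true OR false = true
u2 = NOT t = NOT false = true
u3 = q OR t OR u2 = false OR false OR true = true
u5 = u3 OR s = true OR false = true
u7 = s OR u5 OR t = false OR true OR false = true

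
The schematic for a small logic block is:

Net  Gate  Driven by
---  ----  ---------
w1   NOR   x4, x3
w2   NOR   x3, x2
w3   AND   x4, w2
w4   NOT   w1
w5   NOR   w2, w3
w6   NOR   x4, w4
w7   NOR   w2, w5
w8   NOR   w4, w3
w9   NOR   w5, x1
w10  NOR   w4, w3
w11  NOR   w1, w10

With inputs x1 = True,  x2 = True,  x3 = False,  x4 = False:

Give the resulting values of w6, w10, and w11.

w1 = x4 NOR x3 = False NOR False = True
w2 = x3 NOR x2 = False NOR True = False
w3 = x4 AND w2 = False AND False = False
w4 = NOT w1 = NOT True = False
w6 = x4 NOR w4 = False NOR False = True
w10 = w4 NOR w3 = False NOR False = True
w11 = w1 NOR w10 = True NOR True = False

w6 = True  w10 = True  w11 = False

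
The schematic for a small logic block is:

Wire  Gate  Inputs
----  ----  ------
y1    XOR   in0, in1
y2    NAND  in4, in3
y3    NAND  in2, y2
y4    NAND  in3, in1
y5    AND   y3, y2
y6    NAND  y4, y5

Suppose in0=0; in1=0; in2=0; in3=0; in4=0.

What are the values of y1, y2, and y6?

y1 = 0, y2 = 1, y6 = 0

y1 = in0 XOR in1 = 0 XOR 0 = 0
y2 = in4 NAND in3 = 0 NAND 0 = 1
y3 = in2 NAND y2 = 0 NAND 1 = 1
y4 = in3 NAND in1 = 0 NAND 0 = 1
y5 = y3 AND y2 = 1 AND 1 = 1
y6 = y4 NAND y5 = 1 NAND 1 = 0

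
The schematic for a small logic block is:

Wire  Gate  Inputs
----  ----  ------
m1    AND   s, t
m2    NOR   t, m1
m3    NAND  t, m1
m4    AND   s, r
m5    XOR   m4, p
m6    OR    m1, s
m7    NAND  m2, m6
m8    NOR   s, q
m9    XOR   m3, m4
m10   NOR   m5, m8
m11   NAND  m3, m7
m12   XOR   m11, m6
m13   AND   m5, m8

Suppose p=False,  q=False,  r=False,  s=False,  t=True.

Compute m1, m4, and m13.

m1 = False, m4 = False, m13 = False

m1 = s AND t = False AND True = False
m4 = s AND r = False AND False = False
m5 = m4 XOR p = False XOR False = False
m8 = s NOR q = False NOR False = True
m13 = m5 AND m8 = False AND True = False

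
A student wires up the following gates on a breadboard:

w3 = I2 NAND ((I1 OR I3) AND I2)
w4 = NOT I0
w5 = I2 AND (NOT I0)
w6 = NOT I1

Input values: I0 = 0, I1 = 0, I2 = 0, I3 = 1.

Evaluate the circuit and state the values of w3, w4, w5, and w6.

w3 = 1, w4 = 1, w5 = 0, w6 = 1

w3 = 0 NAND ((0 OR 1) AND 0) = 1
w4 = NOT 0 = 1
w5 = 0 AND (NOT 0) = 0
w6 = NOT 0 = 1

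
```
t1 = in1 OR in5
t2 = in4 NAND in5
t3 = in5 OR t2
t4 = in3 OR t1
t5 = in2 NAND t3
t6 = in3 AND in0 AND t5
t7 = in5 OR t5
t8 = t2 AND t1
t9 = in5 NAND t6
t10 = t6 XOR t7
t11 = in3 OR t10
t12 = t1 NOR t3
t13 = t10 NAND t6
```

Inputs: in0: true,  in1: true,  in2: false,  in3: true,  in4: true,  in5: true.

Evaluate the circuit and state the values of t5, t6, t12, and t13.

t5 = true, t6 = true, t12 = false, t13 = true

t1 = in1 OR in5 = true OR true = true
t2 = in4 NAND in5 = true NAND true = false
t3 = in5 OR t2 = true OR false = true
t5 = in2 NAND t3 = false NAND true = true
t6 = in3 AND in0 AND t5 = true AND true AND true = true
t7 = in5 OR t5 = true OR true = true
t10 = t6 XOR t7 = true XOR true = false
t12 = t1 NOR t3 = true NOR true = false
t13 = t10 NAND t6 = false NAND true = true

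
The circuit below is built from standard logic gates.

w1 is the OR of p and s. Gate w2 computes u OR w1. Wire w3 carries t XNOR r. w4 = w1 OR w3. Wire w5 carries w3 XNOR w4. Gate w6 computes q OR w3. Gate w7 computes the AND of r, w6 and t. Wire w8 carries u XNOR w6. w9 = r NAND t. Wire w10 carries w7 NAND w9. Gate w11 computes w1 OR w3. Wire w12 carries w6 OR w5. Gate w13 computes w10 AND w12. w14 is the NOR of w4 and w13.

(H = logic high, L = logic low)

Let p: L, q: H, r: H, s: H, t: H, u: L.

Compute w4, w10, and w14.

w4 = H  w10 = H  w14 = L

w1 = p OR s = L OR H = H
w3 = t XNOR r = H XNOR H = H
w4 = w1 OR w3 = H OR H = H
w5 = w3 XNOR w4 = H XNOR H = H
w6 = q OR w3 = H OR H = H
w7 = r AND w6 AND t = H AND H AND H = H
w9 = r NAND t = H NAND H = L
w10 = w7 NAND w9 = H NAND L = H
w12 = w6 OR w5 = H OR H = H
w13 = w10 AND w12 = H AND H = H
w14 = w4 NOR w13 = H NOR H = L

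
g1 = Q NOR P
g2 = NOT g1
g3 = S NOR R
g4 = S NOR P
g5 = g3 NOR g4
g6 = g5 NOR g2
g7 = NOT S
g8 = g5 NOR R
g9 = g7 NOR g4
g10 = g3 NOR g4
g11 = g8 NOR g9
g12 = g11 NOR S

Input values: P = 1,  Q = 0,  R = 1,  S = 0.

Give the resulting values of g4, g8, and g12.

g3 = S NOR R = 0 NOR 1 = 0
g4 = S NOR P = 0 NOR 1 = 0
g5 = g3 NOR g4 = 0 NOR 0 = 1
g7 = NOT S = NOT 0 = 1
g8 = g5 NOR R = 1 NOR 1 = 0
g9 = g7 NOR g4 = 1 NOR 0 = 0
g11 = g8 NOR g9 = 0 NOR 0 = 1
g12 = g11 NOR S = 1 NOR 0 = 0

g4 = 0; g8 = 0; g12 = 0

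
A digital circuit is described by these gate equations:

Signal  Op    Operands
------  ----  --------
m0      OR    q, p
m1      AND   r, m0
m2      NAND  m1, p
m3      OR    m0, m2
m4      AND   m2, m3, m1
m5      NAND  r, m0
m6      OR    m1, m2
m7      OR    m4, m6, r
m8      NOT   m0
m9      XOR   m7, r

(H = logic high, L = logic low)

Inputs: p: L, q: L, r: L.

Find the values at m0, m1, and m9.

m0 = L; m1 = L; m9 = H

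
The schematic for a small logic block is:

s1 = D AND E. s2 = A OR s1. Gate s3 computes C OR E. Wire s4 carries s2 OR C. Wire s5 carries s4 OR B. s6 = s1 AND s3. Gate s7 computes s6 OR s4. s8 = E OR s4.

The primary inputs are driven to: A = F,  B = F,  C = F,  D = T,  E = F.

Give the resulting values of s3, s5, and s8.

s3 = F, s5 = F, s8 = F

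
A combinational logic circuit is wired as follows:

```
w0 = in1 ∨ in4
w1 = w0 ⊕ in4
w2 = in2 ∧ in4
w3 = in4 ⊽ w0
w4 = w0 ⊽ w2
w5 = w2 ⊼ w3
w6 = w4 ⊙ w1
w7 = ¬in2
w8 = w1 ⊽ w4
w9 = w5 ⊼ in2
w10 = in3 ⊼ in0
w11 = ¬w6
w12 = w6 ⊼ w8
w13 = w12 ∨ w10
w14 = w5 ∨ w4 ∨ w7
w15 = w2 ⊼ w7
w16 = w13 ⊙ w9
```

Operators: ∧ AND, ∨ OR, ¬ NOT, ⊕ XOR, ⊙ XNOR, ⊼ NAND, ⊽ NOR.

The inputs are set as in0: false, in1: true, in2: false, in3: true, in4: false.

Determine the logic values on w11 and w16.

w11 = true; w16 = true

w0 = in1 OR in4 = true OR false = true
w1 = w0 XOR in4 = true XOR false = true
w2 = in2 AND in4 = false AND false = false
w3 = in4 NOR w0 = false NOR true = false
w4 = w0 NOR w2 = true NOR false = false
w5 = w2 NAND w3 = false NAND false = true
w6 = w4 XNOR w1 = false XNOR true = false
w8 = w1 NOR w4 = true NOR false = false
w9 = w5 NAND in2 = true NAND false = true
w10 = in3 NAND in0 = true NAND false = true
w11 = NOT w6 = NOT false = true
w12 = w6 NAND w8 = false NAND false = true
w13 = w12 OR w10 = true OR true = true
w16 = w13 XNOR w9 = true XNOR true = true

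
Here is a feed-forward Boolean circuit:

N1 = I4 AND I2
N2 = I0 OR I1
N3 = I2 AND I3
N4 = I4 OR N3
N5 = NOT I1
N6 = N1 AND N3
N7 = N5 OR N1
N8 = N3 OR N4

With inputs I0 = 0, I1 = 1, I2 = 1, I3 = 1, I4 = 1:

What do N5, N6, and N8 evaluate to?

N5 = 0  N6 = 1  N8 = 1

N1 = I4 AND I2 = 1 AND 1 = 1
N3 = I2 AND I3 = 1 AND 1 = 1
N4 = I4 OR N3 = 1 OR 1 = 1
N5 = NOT I1 = NOT 1 = 0
N6 = N1 AND N3 = 1 AND 1 = 1
N8 = N3 OR N4 = 1 OR 1 = 1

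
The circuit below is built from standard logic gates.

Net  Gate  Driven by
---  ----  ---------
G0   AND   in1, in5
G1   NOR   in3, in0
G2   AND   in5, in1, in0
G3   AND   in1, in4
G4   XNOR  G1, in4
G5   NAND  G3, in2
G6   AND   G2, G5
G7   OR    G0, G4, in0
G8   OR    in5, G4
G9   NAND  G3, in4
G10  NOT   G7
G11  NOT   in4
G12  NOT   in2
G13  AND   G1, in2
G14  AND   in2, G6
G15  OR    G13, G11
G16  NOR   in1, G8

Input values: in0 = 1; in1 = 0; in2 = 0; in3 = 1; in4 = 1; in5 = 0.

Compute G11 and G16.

G11 = 0, G16 = 1

G1 = in3 NOR in0 = 1 NOR 1 = 0
G4 = G1 XNOR in4 = 0 XNOR 1 = 0
G8 = in5 OR G4 = 0 OR 0 = 0
G11 = NOT in4 = NOT 1 = 0
G16 = in1 NOR G8 = 0 NOR 0 = 1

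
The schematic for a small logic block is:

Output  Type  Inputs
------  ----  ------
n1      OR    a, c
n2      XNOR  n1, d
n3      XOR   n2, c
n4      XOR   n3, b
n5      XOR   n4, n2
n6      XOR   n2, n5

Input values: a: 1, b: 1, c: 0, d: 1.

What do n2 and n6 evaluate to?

n1 = a OR c = 1 OR 0 = 1
n2 = n1 XNOR d = 1 XNOR 1 = 1
n3 = n2 XOR c = 1 XOR 0 = 1
n4 = n3 XOR b = 1 XOR 1 = 0
n5 = n4 XOR n2 = 0 XOR 1 = 1
n6 = n2 XOR n5 = 1 XOR 1 = 0

n2 = 1  n6 = 0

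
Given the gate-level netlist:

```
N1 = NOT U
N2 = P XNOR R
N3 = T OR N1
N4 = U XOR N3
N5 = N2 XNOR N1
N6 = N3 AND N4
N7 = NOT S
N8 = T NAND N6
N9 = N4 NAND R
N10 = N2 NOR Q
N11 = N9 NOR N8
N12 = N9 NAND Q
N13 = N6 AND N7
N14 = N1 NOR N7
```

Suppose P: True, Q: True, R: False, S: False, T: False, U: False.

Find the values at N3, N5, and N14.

N3 = True; N5 = False; N14 = False

N1 = NOT U = NOT False = True
N2 = P XNOR R = True XNOR False = False
N3 = T OR N1 = False OR True = True
N5 = N2 XNOR N1 = False XNOR True = False
N7 = NOT S = NOT False = True
N14 = N1 NOR N7 = True NOR True = False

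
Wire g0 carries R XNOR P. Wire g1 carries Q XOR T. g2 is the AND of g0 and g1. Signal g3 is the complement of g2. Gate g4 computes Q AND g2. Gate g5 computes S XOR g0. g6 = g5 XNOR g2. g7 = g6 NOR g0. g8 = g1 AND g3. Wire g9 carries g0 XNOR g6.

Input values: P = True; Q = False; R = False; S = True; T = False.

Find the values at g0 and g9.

g0 = False, g9 = True

g0 = R XNOR P = False XNOR True = False
g1 = Q XOR T = False XOR False = False
g2 = g0 AND g1 = False AND False = False
g5 = S XOR g0 = True XOR False = True
g6 = g5 XNOR g2 = True XNOR False = False
g9 = g0 XNOR g6 = False XNOR False = True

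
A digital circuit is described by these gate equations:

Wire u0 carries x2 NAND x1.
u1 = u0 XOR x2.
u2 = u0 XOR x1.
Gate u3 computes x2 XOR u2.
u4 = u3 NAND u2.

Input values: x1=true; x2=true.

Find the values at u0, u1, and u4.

u0 = false, u1 = true, u4 = true

u0 = x2 NAND x1 = true NAND true = false
u1 = u0 XOR x2 = false XOR true = true
u2 = u0 XOR x1 = false XOR true = true
u3 = x2 XOR u2 = true XOR true = false
u4 = u3 NAND u2 = false NAND true = true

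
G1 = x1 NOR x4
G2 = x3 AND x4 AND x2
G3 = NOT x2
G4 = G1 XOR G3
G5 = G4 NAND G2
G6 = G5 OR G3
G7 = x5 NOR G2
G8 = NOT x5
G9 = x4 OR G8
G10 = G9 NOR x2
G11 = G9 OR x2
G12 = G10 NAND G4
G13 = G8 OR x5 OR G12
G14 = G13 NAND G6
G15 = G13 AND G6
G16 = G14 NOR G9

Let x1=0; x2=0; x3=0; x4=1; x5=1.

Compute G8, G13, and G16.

G8 = 0  G13 = 1  G16 = 0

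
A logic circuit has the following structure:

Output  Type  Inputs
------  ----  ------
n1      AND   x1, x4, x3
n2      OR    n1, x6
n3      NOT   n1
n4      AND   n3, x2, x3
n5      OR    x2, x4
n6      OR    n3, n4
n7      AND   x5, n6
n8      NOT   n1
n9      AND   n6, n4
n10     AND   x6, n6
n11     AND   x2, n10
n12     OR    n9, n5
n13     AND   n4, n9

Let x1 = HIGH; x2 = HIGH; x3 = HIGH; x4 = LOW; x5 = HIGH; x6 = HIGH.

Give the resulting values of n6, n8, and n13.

n6 = HIGH, n8 = HIGH, n13 = HIGH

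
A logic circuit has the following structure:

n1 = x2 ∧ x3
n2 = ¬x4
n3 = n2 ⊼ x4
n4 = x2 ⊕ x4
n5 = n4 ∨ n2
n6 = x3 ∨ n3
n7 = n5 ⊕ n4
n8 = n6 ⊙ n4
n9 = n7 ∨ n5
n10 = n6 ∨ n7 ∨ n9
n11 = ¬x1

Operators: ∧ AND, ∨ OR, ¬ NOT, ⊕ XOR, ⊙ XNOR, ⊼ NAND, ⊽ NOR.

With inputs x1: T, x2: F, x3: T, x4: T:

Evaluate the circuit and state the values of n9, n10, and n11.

n2 = NOT x4 = NOT T = F
n3 = n2 NAND x4 = F NAND T = T
n4 = x2 XOR x4 = F XOR T = T
n5 = n4 OR n2 = T OR F = T
n6 = x3 OR n3 = T OR T = T
n7 = n5 XOR n4 = T XOR T = F
n9 = n7 OR n5 = F OR T = T
n10 = n6 OR n7 OR n9 = T OR F OR T = T
n11 = NOT x1 = NOT T = F

n9 = T; n10 = T; n11 = F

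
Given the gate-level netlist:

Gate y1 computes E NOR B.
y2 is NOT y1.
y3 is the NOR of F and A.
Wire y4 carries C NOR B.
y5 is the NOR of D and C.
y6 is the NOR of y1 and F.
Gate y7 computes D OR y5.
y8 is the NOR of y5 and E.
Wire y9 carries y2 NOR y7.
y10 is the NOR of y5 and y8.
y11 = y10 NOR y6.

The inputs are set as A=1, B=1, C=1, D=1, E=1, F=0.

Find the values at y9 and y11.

y9 = 0; y11 = 0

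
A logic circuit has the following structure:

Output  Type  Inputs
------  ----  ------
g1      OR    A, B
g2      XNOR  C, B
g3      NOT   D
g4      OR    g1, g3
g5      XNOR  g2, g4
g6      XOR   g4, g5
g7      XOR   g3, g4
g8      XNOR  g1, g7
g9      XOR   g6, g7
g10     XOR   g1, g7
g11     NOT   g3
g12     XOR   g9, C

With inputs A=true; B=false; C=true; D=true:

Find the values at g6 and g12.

g1 = A OR B = true OR false = true
g2 = C XNOR B = true XNOR false = false
g3 = NOT D = NOT true = false
g4 = g1 OR g3 = true OR false = true
g5 = g2 XNOR g4 = false XNOR true = false
g6 = g4 XOR g5 = true XOR false = true
g7 = g3 XOR g4 = false XOR true = true
g9 = g6 XOR g7 = true XOR true = false
g12 = g9 XOR C = false XOR true = true

g6 = true  g12 = true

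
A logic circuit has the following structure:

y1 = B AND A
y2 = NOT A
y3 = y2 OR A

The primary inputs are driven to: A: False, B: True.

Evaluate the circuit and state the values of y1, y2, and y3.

y1 = B AND A = True AND False = False
y2 = NOT A = NOT False = True
y3 = y2 OR A = True OR False = True

y1 = False; y2 = True; y3 = True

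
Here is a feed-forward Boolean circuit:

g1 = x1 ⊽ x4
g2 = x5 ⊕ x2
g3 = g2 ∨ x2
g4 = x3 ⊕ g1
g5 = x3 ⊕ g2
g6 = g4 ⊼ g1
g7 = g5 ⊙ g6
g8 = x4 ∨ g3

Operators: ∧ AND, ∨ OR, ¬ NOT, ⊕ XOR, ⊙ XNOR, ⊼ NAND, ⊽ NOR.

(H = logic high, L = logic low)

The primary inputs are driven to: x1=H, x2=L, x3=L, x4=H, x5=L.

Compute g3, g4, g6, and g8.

g1 = x1 NOR x4 = H NOR H = L
g2 = x5 XOR x2 = L XOR L = L
g3 = g2 OR x2 = L OR L = L
g4 = x3 XOR g1 = L XOR L = L
g6 = g4 NAND g1 = L NAND L = H
g8 = x4 OR g3 = H OR L = H

g3 = L, g4 = L, g6 = H, g8 = H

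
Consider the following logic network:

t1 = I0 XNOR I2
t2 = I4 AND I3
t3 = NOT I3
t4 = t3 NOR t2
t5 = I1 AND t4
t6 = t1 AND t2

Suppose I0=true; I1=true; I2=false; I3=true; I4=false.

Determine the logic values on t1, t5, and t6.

t1 = false, t5 = true, t6 = false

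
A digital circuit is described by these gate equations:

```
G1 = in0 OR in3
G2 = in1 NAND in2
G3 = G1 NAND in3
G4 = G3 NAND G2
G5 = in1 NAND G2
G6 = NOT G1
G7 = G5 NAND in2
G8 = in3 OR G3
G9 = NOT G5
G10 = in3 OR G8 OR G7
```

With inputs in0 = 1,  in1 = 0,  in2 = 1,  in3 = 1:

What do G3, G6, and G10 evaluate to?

G3 = 0, G6 = 0, G10 = 1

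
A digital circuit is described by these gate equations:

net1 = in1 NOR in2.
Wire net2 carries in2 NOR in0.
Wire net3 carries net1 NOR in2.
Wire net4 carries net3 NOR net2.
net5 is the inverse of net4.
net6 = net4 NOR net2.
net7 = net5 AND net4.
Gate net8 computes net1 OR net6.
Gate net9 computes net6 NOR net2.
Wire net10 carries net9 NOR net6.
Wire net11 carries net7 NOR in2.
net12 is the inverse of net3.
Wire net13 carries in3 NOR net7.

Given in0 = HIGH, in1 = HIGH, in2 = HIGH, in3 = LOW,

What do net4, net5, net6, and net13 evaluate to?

net4 = HIGH, net5 = LOW, net6 = LOW, net13 = HIGH

net1 = in1 NOR in2 = HIGH NOR HIGH = LOW
net2 = in2 NOR in0 = HIGH NOR HIGH = LOW
net3 = net1 NOR in2 = LOW NOR HIGH = LOW
net4 = net3 NOR net2 = LOW NOR LOW = HIGH
net5 = NOT net4 = NOT HIGH = LOW
net6 = net4 NOR net2 = HIGH NOR LOW = LOW
net7 = net5 AND net4 = LOW AND HIGH = LOW
net13 = in3 NOR net7 = LOW NOR LOW = HIGH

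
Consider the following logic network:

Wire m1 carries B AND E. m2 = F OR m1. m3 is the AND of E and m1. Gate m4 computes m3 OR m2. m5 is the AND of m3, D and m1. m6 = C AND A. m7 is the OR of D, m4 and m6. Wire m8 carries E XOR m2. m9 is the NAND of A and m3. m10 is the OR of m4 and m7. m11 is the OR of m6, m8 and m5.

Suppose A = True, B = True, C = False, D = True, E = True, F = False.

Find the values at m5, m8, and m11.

m5 = True  m8 = False  m11 = True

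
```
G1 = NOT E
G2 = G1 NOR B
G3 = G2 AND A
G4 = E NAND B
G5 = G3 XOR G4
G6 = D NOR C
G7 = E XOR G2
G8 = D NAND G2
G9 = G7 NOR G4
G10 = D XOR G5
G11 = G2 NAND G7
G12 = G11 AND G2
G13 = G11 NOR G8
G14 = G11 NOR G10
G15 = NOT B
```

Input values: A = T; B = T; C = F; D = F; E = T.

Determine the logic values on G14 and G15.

G1 = NOT E = NOT T = F
G2 = G1 NOR B = F NOR T = F
G3 = G2 AND A = F AND T = F
G4 = E NAND B = T NAND T = F
G5 = G3 XOR G4 = F XOR F = F
G7 = E XOR G2 = T XOR F = T
G10 = D XOR G5 = F XOR F = F
G11 = G2 NAND G7 = F NAND T = T
G14 = G11 NOR G10 = T NOR F = F
G15 = NOT B = NOT T = F

G14 = F; G15 = F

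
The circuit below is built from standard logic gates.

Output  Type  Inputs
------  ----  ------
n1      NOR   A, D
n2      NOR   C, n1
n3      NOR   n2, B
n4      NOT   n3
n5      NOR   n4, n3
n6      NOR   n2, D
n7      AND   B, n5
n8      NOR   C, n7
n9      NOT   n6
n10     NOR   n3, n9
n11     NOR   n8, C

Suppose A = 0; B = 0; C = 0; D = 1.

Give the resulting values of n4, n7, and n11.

n4 = 1, n7 = 0, n11 = 0

n1 = A NOR D = 0 NOR 1 = 0
n2 = C NOR n1 = 0 NOR 0 = 1
n3 = n2 NOR B = 1 NOR 0 = 0
n4 = NOT n3 = NOT 0 = 1
n5 = n4 NOR n3 = 1 NOR 0 = 0
n7 = B AND n5 = 0 AND 0 = 0
n8 = C NOR n7 = 0 NOR 0 = 1
n11 = n8 NOR C = 1 NOR 0 = 0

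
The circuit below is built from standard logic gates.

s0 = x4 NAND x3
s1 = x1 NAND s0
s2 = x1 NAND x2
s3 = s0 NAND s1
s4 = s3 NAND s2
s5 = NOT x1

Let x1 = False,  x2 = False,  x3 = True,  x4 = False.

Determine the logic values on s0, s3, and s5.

s0 = x4 NAND x3 = False NAND True = True
s1 = x1 NAND s0 = False NAND True = True
s3 = s0 NAND s1 = True NAND True = False
s5 = NOT x1 = NOT False = True

s0 = True, s3 = False, s5 = True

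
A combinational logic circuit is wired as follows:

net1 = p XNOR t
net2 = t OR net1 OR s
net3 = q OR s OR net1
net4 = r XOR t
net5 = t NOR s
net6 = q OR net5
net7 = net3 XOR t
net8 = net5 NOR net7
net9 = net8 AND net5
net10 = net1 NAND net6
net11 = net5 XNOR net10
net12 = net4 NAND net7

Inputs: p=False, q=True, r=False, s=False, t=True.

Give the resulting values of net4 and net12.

net4 = True, net12 = True

net1 = p XNOR t = False XNOR True = False
net3 = q OR s OR net1 = True OR False OR False = True
net4 = r XOR t = False XOR True = True
net7 = net3 XOR t = True XOR True = False
net12 = net4 NAND net7 = True NAND False = True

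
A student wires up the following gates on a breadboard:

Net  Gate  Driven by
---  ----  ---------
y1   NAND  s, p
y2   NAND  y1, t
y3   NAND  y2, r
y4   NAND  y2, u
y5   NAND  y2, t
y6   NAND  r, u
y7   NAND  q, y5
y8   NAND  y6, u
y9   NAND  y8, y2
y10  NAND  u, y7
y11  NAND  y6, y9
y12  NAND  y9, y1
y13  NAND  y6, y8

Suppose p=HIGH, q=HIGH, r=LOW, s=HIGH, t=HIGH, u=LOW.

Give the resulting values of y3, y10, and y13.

y1 = s NAND p = HIGH NAND HIGH = LOW
y2 = y1 NAND t = LOW NAND HIGH = HIGH
y3 = y2 NAND r = HIGH NAND LOW = HIGH
y5 = y2 NAND t = HIGH NAND HIGH = LOW
y6 = r NAND u = LOW NAND LOW = HIGH
y7 = q NAND y5 = HIGH NAND LOW = HIGH
y8 = y6 NAND u = HIGH NAND LOW = HIGH
y10 = u NAND y7 = LOW NAND HIGH = HIGH
y13 = y6 NAND y8 = HIGH NAND HIGH = LOW

y3 = HIGH  y10 = HIGH  y13 = LOW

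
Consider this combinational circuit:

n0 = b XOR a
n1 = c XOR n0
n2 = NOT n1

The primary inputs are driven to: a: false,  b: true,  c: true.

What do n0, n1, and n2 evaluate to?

n0 = true, n1 = false, n2 = true

n0 = b XOR a = true XOR false = true
n1 = c XOR n0 = true XOR true = false
n2 = NOT n1 = NOT false = true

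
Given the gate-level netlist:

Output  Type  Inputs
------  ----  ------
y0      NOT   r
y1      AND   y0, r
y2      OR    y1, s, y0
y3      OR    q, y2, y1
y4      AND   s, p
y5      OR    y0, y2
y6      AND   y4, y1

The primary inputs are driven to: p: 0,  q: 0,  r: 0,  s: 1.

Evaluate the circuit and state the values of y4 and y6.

y0 = NOT r = NOT 0 = 1
y1 = y0 AND r = 1 AND 0 = 0
y4 = s AND p = 1 AND 0 = 0
y6 = y4 AND y1 = 0 AND 0 = 0

y4 = 0; y6 = 0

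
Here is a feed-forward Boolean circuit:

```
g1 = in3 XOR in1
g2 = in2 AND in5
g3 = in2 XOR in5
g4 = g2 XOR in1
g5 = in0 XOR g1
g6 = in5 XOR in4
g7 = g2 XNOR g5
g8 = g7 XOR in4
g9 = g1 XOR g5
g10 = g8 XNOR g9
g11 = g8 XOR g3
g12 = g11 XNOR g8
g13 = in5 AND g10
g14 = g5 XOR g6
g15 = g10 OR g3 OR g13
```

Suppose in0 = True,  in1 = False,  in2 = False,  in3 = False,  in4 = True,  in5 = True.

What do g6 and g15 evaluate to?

g1 = in3 XOR in1 = False XOR False = False
g2 = in2 AND in5 = False AND True = False
g3 = in2 XOR in5 = False XOR True = True
g5 = in0 XOR g1 = True XOR False = True
g6 = in5 XOR in4 = True XOR True = False
g7 = g2 XNOR g5 = False XNOR True = False
g8 = g7 XOR in4 = False XOR True = True
g9 = g1 XOR g5 = False XOR True = True
g10 = g8 XNOR g9 = True XNOR True = True
g13 = in5 AND g10 = True AND True = True
g15 = g10 OR g3 OR g13 = True OR True OR True = True

g6 = False, g15 = True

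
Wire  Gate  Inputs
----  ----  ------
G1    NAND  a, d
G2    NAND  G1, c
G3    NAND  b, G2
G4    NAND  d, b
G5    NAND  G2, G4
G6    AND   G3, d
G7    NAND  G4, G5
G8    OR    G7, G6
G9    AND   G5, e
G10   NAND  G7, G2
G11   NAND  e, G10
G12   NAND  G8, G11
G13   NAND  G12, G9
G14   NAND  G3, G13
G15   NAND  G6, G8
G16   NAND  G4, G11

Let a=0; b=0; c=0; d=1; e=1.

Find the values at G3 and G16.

G3 = 1  G16 = 0

G1 = a NAND d = 0 NAND 1 = 1
G2 = G1 NAND c = 1 NAND 0 = 1
G3 = b NAND G2 = 0 NAND 1 = 1
G4 = d NAND b = 1 NAND 0 = 1
G5 = G2 NAND G4 = 1 NAND 1 = 0
G7 = G4 NAND G5 = 1 NAND 0 = 1
G10 = G7 NAND G2 = 1 NAND 1 = 0
G11 = e NAND G10 = 1 NAND 0 = 1
G16 = G4 NAND G11 = 1 NAND 1 = 0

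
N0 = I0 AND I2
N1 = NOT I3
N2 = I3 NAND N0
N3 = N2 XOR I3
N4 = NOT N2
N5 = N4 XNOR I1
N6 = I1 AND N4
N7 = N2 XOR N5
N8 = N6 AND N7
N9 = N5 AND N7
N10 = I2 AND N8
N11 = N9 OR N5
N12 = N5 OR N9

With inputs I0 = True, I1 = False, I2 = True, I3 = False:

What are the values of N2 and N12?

N0 = I0 AND I2 = True AND True = True
N2 = I3 NAND N0 = False NAND True = True
N4 = NOT N2 = NOT True = False
N5 = N4 XNOR I1 = False XNOR False = True
N7 = N2 XOR N5 = True XOR True = False
N9 = N5 AND N7 = True AND False = False
N12 = N5 OR N9 = True OR False = True

N2 = True  N12 = True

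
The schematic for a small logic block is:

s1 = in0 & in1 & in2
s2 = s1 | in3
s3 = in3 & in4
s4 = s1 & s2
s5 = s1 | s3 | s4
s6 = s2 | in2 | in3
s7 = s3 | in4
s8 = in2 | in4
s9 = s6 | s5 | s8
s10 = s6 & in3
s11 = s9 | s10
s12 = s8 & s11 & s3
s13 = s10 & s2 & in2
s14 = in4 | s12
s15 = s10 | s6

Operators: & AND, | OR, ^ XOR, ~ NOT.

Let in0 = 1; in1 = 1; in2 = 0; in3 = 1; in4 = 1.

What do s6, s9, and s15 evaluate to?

s1 = in0 AND in1 AND in2 = 1 AND 1 AND 0 = 0
s2 = s1 OR in3 = 0 OR 1 = 1
s3 = in3 AND in4 = 1 AND 1 = 1
s4 = s1 AND s2 = 0 AND 1 = 0
s5 = s1 OR s3 OR s4 = 0 OR 1 OR 0 = 1
s6 = s2 OR in2 OR in3 = 1 OR 0 OR 1 = 1
s8 = in2 OR in4 = 0 OR 1 = 1
s9 = s6 OR s5 OR s8 = 1 OR 1 OR 1 = 1
s10 = s6 AND in3 = 1 AND 1 = 1
s15 = s10 OR s6 = 1 OR 1 = 1

s6 = 1; s9 = 1; s15 = 1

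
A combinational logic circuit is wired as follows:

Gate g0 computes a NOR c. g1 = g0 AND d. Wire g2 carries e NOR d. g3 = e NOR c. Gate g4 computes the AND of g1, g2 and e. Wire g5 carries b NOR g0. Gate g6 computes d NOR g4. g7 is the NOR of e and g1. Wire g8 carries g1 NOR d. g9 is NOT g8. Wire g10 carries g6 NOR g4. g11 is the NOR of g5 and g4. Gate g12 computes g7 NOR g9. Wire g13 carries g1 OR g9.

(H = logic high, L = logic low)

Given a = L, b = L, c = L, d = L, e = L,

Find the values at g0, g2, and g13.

g0 = a NOR c = L NOR L = H
g1 = g0 AND d = H AND L = L
g2 = e NOR d = L NOR L = H
g8 = g1 NOR d = L NOR L = H
g9 = NOT g8 = NOT H = L
g13 = g1 OR g9 = L OR L = L

g0 = H, g2 = H, g13 = L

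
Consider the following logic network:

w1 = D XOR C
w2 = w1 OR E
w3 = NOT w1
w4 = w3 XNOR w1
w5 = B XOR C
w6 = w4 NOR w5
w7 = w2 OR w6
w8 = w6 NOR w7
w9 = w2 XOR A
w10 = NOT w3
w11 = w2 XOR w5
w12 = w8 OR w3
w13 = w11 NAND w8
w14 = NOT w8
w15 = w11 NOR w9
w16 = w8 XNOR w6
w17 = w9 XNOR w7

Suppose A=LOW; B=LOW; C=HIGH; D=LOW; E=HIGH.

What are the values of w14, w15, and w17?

w1 = D XOR C = LOW XOR HIGH = HIGH
w2 = w1 OR E = HIGH OR HIGH = HIGH
w3 = NOT w1 = NOT HIGH = LOW
w4 = w3 XNOR w1 = LOW XNOR HIGH = LOW
w5 = B XOR C = LOW XOR HIGH = HIGH
w6 = w4 NOR w5 = LOW NOR HIGH = LOW
w7 = w2 OR w6 = HIGH OR LOW = HIGH
w8 = w6 NOR w7 = LOW NOR HIGH = LOW
w9 = w2 XOR A = HIGH XOR LOW = HIGH
w11 = w2 XOR w5 = HIGH XOR HIGH = LOW
w14 = NOT w8 = NOT LOW = HIGH
w15 = w11 NOR w9 = LOW NOR HIGH = LOW
w17 = w9 XNOR w7 = HIGH XNOR HIGH = HIGH

w14 = HIGH  w15 = LOW  w17 = HIGH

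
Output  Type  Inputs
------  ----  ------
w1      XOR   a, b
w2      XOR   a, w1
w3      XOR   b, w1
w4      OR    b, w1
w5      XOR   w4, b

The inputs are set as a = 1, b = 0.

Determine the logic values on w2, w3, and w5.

w1 = a XOR b = 1 XOR 0 = 1
w2 = a XOR w1 = 1 XOR 1 = 0
w3 = b XOR w1 = 0 XOR 1 = 1
w4 = b OR w1 = 0 OR 1 = 1
w5 = w4 XOR b = 1 XOR 0 = 1

w2 = 0; w3 = 1; w5 = 1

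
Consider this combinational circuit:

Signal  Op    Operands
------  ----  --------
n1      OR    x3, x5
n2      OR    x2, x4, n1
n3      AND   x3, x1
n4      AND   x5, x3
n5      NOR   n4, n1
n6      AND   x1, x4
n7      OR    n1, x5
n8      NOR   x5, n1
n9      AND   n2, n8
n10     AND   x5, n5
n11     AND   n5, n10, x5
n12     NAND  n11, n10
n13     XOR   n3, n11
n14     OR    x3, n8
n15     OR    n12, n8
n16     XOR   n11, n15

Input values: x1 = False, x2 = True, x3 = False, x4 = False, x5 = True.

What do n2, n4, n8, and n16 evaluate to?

n2 = True, n4 = False, n8 = False, n16 = True

n1 = x3 OR x5 = False OR True = True
n2 = x2 OR x4 OR n1 = True OR False OR True = True
n4 = x5 AND x3 = True AND False = False
n5 = n4 NOR n1 = False NOR True = False
n8 = x5 NOR n1 = True NOR True = False
n10 = x5 AND n5 = True AND False = False
n11 = n5 AND n10 AND x5 = False AND False AND True = False
n12 = n11 NAND n10 = False NAND False = True
n15 = n12 OR n8 = True OR False = True
n16 = n11 XOR n15 = False XOR True = True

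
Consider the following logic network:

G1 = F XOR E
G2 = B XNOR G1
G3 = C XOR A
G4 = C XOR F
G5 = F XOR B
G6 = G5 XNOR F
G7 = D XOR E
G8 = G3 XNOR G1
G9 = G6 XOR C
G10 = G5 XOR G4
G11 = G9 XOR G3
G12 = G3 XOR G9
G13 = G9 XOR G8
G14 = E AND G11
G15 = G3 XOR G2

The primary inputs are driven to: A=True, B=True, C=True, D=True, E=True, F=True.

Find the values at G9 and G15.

G1 = F XOR E = True XOR True = False
G2 = B XNOR G1 = True XNOR False = False
G3 = C XOR A = True XOR True = False
G5 = F XOR B = True XOR True = False
G6 = G5 XNOR F = False XNOR True = False
G9 = G6 XOR C = False XOR True = True
G15 = G3 XOR G2 = False XOR False = False

G9 = True; G15 = False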